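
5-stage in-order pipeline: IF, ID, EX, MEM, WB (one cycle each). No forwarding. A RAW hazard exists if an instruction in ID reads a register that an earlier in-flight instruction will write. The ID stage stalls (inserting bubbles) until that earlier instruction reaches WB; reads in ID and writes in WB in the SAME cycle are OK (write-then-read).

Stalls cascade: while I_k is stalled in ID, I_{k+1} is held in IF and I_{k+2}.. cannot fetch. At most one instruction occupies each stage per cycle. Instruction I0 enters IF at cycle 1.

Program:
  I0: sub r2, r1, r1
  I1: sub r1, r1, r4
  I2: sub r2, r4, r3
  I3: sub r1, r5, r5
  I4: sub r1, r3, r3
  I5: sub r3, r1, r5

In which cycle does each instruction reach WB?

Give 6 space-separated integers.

I0 sub r2 <- r1,r1: IF@1 ID@2 stall=0 (-) EX@3 MEM@4 WB@5
I1 sub r1 <- r1,r4: IF@2 ID@3 stall=0 (-) EX@4 MEM@5 WB@6
I2 sub r2 <- r4,r3: IF@3 ID@4 stall=0 (-) EX@5 MEM@6 WB@7
I3 sub r1 <- r5,r5: IF@4 ID@5 stall=0 (-) EX@6 MEM@7 WB@8
I4 sub r1 <- r3,r3: IF@5 ID@6 stall=0 (-) EX@7 MEM@8 WB@9
I5 sub r3 <- r1,r5: IF@6 ID@7 stall=2 (RAW on I4.r1 (WB@9)) EX@10 MEM@11 WB@12

Answer: 5 6 7 8 9 12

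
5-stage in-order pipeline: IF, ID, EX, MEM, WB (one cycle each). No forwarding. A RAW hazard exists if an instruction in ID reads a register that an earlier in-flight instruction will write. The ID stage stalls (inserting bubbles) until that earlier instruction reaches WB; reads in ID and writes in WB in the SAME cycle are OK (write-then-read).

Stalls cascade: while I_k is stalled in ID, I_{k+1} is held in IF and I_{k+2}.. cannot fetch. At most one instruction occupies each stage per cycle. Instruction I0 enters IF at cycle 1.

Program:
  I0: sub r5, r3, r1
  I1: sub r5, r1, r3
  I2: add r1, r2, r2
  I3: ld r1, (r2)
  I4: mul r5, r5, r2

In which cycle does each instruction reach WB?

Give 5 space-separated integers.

Answer: 5 6 7 8 9

Derivation:
I0 sub r5 <- r3,r1: IF@1 ID@2 stall=0 (-) EX@3 MEM@4 WB@5
I1 sub r5 <- r1,r3: IF@2 ID@3 stall=0 (-) EX@4 MEM@5 WB@6
I2 add r1 <- r2,r2: IF@3 ID@4 stall=0 (-) EX@5 MEM@6 WB@7
I3 ld r1 <- r2: IF@4 ID@5 stall=0 (-) EX@6 MEM@7 WB@8
I4 mul r5 <- r5,r2: IF@5 ID@6 stall=0 (-) EX@7 MEM@8 WB@9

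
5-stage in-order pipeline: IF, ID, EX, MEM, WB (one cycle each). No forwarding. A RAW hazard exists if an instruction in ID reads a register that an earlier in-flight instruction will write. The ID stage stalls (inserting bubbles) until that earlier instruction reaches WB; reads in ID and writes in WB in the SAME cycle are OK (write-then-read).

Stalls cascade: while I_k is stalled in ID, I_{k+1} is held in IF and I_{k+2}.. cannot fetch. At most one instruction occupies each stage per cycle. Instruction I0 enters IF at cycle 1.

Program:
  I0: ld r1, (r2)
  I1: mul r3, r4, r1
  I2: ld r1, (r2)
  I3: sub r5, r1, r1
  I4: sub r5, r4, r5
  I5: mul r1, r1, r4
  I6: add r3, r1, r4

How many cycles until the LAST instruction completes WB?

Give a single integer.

Answer: 19

Derivation:
I0 ld r1 <- r2: IF@1 ID@2 stall=0 (-) EX@3 MEM@4 WB@5
I1 mul r3 <- r4,r1: IF@2 ID@3 stall=2 (RAW on I0.r1 (WB@5)) EX@6 MEM@7 WB@8
I2 ld r1 <- r2: IF@3 ID@6 stall=0 (-) EX@7 MEM@8 WB@9
I3 sub r5 <- r1,r1: IF@6 ID@7 stall=2 (RAW on I2.r1 (WB@9)) EX@10 MEM@11 WB@12
I4 sub r5 <- r4,r5: IF@7 ID@10 stall=2 (RAW on I3.r5 (WB@12)) EX@13 MEM@14 WB@15
I5 mul r1 <- r1,r4: IF@10 ID@13 stall=0 (-) EX@14 MEM@15 WB@16
I6 add r3 <- r1,r4: IF@13 ID@14 stall=2 (RAW on I5.r1 (WB@16)) EX@17 MEM@18 WB@19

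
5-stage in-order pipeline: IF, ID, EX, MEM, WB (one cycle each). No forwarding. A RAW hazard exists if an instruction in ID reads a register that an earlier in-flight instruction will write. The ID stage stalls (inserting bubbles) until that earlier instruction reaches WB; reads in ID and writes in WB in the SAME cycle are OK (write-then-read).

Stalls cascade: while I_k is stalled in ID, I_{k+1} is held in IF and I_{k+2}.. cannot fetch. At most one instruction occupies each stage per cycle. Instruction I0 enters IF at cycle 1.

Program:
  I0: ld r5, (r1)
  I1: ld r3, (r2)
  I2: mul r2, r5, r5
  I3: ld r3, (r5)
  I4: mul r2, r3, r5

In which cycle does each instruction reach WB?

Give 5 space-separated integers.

Answer: 5 6 8 9 12

Derivation:
I0 ld r5 <- r1: IF@1 ID@2 stall=0 (-) EX@3 MEM@4 WB@5
I1 ld r3 <- r2: IF@2 ID@3 stall=0 (-) EX@4 MEM@5 WB@6
I2 mul r2 <- r5,r5: IF@3 ID@4 stall=1 (RAW on I0.r5 (WB@5)) EX@6 MEM@7 WB@8
I3 ld r3 <- r5: IF@4 ID@6 stall=0 (-) EX@7 MEM@8 WB@9
I4 mul r2 <- r3,r5: IF@6 ID@7 stall=2 (RAW on I3.r3 (WB@9)) EX@10 MEM@11 WB@12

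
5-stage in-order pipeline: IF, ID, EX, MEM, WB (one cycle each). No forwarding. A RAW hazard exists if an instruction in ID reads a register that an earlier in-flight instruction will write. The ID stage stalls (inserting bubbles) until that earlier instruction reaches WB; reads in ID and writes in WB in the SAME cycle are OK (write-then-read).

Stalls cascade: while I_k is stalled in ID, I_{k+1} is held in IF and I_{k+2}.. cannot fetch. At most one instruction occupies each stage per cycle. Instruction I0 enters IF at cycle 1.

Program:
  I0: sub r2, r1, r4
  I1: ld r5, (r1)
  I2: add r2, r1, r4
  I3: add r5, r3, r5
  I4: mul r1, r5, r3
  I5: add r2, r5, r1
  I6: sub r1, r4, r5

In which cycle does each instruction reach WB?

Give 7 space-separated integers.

Answer: 5 6 7 9 12 15 16

Derivation:
I0 sub r2 <- r1,r4: IF@1 ID@2 stall=0 (-) EX@3 MEM@4 WB@5
I1 ld r5 <- r1: IF@2 ID@3 stall=0 (-) EX@4 MEM@5 WB@6
I2 add r2 <- r1,r4: IF@3 ID@4 stall=0 (-) EX@5 MEM@6 WB@7
I3 add r5 <- r3,r5: IF@4 ID@5 stall=1 (RAW on I1.r5 (WB@6)) EX@7 MEM@8 WB@9
I4 mul r1 <- r5,r3: IF@5 ID@7 stall=2 (RAW on I3.r5 (WB@9)) EX@10 MEM@11 WB@12
I5 add r2 <- r5,r1: IF@7 ID@10 stall=2 (RAW on I4.r1 (WB@12)) EX@13 MEM@14 WB@15
I6 sub r1 <- r4,r5: IF@10 ID@13 stall=0 (-) EX@14 MEM@15 WB@16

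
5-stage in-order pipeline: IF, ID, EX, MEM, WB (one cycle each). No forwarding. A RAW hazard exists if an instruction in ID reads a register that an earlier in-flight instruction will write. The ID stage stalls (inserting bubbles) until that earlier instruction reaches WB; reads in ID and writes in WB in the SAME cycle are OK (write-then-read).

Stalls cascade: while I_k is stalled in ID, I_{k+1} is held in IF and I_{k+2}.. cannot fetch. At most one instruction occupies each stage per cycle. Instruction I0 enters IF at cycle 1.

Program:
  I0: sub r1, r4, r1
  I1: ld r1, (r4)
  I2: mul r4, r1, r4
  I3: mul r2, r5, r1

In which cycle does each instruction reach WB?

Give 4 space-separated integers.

I0 sub r1 <- r4,r1: IF@1 ID@2 stall=0 (-) EX@3 MEM@4 WB@5
I1 ld r1 <- r4: IF@2 ID@3 stall=0 (-) EX@4 MEM@5 WB@6
I2 mul r4 <- r1,r4: IF@3 ID@4 stall=2 (RAW on I1.r1 (WB@6)) EX@7 MEM@8 WB@9
I3 mul r2 <- r5,r1: IF@4 ID@7 stall=0 (-) EX@8 MEM@9 WB@10

Answer: 5 6 9 10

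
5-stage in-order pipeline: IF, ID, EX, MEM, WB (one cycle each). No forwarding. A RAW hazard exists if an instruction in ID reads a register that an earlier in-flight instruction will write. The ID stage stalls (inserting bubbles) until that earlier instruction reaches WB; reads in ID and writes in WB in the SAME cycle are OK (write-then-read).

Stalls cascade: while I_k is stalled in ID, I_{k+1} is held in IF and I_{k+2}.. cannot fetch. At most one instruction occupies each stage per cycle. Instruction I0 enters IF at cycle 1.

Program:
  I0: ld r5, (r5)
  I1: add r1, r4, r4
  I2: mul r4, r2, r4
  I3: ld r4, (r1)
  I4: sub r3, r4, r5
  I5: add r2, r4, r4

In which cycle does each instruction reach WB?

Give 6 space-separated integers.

Answer: 5 6 7 9 12 13

Derivation:
I0 ld r5 <- r5: IF@1 ID@2 stall=0 (-) EX@3 MEM@4 WB@5
I1 add r1 <- r4,r4: IF@2 ID@3 stall=0 (-) EX@4 MEM@5 WB@6
I2 mul r4 <- r2,r4: IF@3 ID@4 stall=0 (-) EX@5 MEM@6 WB@7
I3 ld r4 <- r1: IF@4 ID@5 stall=1 (RAW on I1.r1 (WB@6)) EX@7 MEM@8 WB@9
I4 sub r3 <- r4,r5: IF@5 ID@7 stall=2 (RAW on I3.r4 (WB@9)) EX@10 MEM@11 WB@12
I5 add r2 <- r4,r4: IF@7 ID@10 stall=0 (-) EX@11 MEM@12 WB@13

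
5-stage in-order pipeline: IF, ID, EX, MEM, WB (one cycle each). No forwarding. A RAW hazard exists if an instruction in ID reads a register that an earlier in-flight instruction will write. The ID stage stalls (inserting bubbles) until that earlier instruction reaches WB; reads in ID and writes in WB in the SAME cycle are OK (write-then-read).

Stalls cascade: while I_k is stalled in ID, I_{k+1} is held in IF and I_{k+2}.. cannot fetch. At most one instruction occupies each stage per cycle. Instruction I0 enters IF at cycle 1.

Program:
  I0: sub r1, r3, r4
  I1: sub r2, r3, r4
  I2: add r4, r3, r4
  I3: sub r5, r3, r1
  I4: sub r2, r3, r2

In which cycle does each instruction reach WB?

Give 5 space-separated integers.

I0 sub r1 <- r3,r4: IF@1 ID@2 stall=0 (-) EX@3 MEM@4 WB@5
I1 sub r2 <- r3,r4: IF@2 ID@3 stall=0 (-) EX@4 MEM@5 WB@6
I2 add r4 <- r3,r4: IF@3 ID@4 stall=0 (-) EX@5 MEM@6 WB@7
I3 sub r5 <- r3,r1: IF@4 ID@5 stall=0 (-) EX@6 MEM@7 WB@8
I4 sub r2 <- r3,r2: IF@5 ID@6 stall=0 (-) EX@7 MEM@8 WB@9

Answer: 5 6 7 8 9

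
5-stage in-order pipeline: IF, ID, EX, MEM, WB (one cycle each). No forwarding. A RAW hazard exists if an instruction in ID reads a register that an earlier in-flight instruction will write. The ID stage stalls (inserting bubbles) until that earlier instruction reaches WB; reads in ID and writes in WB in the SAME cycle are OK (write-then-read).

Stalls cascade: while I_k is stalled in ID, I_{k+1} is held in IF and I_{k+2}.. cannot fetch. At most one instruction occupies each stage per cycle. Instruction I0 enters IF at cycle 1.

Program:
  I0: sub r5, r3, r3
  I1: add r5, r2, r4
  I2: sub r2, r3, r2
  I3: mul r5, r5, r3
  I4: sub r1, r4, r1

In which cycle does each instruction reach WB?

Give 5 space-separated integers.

I0 sub r5 <- r3,r3: IF@1 ID@2 stall=0 (-) EX@3 MEM@4 WB@5
I1 add r5 <- r2,r4: IF@2 ID@3 stall=0 (-) EX@4 MEM@5 WB@6
I2 sub r2 <- r3,r2: IF@3 ID@4 stall=0 (-) EX@5 MEM@6 WB@7
I3 mul r5 <- r5,r3: IF@4 ID@5 stall=1 (RAW on I1.r5 (WB@6)) EX@7 MEM@8 WB@9
I4 sub r1 <- r4,r1: IF@5 ID@7 stall=0 (-) EX@8 MEM@9 WB@10

Answer: 5 6 7 9 10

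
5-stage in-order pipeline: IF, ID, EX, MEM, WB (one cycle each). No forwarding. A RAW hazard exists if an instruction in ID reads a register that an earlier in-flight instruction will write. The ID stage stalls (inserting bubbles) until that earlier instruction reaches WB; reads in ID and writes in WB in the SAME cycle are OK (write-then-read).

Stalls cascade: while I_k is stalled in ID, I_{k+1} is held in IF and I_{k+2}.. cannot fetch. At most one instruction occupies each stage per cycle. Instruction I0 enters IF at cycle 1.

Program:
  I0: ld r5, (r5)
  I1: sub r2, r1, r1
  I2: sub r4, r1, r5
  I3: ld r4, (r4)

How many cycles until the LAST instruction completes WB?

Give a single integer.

I0 ld r5 <- r5: IF@1 ID@2 stall=0 (-) EX@3 MEM@4 WB@5
I1 sub r2 <- r1,r1: IF@2 ID@3 stall=0 (-) EX@4 MEM@5 WB@6
I2 sub r4 <- r1,r5: IF@3 ID@4 stall=1 (RAW on I0.r5 (WB@5)) EX@6 MEM@7 WB@8
I3 ld r4 <- r4: IF@4 ID@6 stall=2 (RAW on I2.r4 (WB@8)) EX@9 MEM@10 WB@11

Answer: 11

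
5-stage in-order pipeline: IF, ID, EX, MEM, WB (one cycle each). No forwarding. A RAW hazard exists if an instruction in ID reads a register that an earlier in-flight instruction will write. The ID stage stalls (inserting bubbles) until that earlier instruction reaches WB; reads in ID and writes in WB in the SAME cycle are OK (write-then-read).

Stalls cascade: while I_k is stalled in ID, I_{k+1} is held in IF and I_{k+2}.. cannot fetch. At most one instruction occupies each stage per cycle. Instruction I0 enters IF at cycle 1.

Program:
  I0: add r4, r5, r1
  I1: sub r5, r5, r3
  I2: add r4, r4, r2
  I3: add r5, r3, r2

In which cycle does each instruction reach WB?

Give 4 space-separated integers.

Answer: 5 6 8 9

Derivation:
I0 add r4 <- r5,r1: IF@1 ID@2 stall=0 (-) EX@3 MEM@4 WB@5
I1 sub r5 <- r5,r3: IF@2 ID@3 stall=0 (-) EX@4 MEM@5 WB@6
I2 add r4 <- r4,r2: IF@3 ID@4 stall=1 (RAW on I0.r4 (WB@5)) EX@6 MEM@7 WB@8
I3 add r5 <- r3,r2: IF@4 ID@6 stall=0 (-) EX@7 MEM@8 WB@9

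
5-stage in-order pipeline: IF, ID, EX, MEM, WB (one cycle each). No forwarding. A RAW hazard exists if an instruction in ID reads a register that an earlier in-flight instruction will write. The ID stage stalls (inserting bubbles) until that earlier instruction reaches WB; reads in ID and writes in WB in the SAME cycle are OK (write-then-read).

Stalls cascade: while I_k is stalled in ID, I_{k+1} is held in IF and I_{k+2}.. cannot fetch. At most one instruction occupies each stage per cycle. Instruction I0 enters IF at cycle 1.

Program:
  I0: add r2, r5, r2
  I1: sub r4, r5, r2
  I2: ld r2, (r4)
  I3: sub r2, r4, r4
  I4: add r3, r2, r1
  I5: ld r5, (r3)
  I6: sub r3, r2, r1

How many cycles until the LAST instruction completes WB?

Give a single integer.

I0 add r2 <- r5,r2: IF@1 ID@2 stall=0 (-) EX@3 MEM@4 WB@5
I1 sub r4 <- r5,r2: IF@2 ID@3 stall=2 (RAW on I0.r2 (WB@5)) EX@6 MEM@7 WB@8
I2 ld r2 <- r4: IF@3 ID@6 stall=2 (RAW on I1.r4 (WB@8)) EX@9 MEM@10 WB@11
I3 sub r2 <- r4,r4: IF@6 ID@9 stall=0 (-) EX@10 MEM@11 WB@12
I4 add r3 <- r2,r1: IF@9 ID@10 stall=2 (RAW on I3.r2 (WB@12)) EX@13 MEM@14 WB@15
I5 ld r5 <- r3: IF@10 ID@13 stall=2 (RAW on I4.r3 (WB@15)) EX@16 MEM@17 WB@18
I6 sub r3 <- r2,r1: IF@13 ID@16 stall=0 (-) EX@17 MEM@18 WB@19

Answer: 19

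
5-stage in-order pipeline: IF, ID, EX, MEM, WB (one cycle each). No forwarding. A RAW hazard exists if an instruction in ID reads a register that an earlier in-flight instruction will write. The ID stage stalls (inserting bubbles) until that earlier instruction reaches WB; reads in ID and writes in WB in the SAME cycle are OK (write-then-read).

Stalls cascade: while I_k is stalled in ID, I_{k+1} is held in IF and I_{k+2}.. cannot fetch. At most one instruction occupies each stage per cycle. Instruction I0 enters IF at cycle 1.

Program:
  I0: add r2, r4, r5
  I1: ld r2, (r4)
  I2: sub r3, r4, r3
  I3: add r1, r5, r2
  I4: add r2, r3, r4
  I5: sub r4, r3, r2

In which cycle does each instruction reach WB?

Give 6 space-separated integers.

Answer: 5 6 7 9 10 13

Derivation:
I0 add r2 <- r4,r5: IF@1 ID@2 stall=0 (-) EX@3 MEM@4 WB@5
I1 ld r2 <- r4: IF@2 ID@3 stall=0 (-) EX@4 MEM@5 WB@6
I2 sub r3 <- r4,r3: IF@3 ID@4 stall=0 (-) EX@5 MEM@6 WB@7
I3 add r1 <- r5,r2: IF@4 ID@5 stall=1 (RAW on I1.r2 (WB@6)) EX@7 MEM@8 WB@9
I4 add r2 <- r3,r4: IF@5 ID@7 stall=0 (-) EX@8 MEM@9 WB@10
I5 sub r4 <- r3,r2: IF@7 ID@8 stall=2 (RAW on I4.r2 (WB@10)) EX@11 MEM@12 WB@13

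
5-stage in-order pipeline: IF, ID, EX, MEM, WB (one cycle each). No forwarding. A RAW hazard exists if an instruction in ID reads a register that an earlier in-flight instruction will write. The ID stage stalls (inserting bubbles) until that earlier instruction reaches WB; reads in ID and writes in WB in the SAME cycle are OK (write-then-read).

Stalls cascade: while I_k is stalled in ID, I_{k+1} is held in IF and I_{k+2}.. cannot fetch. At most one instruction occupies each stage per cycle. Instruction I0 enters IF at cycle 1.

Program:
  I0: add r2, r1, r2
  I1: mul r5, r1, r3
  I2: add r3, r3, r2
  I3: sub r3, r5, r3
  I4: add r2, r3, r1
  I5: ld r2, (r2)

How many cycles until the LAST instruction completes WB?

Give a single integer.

I0 add r2 <- r1,r2: IF@1 ID@2 stall=0 (-) EX@3 MEM@4 WB@5
I1 mul r5 <- r1,r3: IF@2 ID@3 stall=0 (-) EX@4 MEM@5 WB@6
I2 add r3 <- r3,r2: IF@3 ID@4 stall=1 (RAW on I0.r2 (WB@5)) EX@6 MEM@7 WB@8
I3 sub r3 <- r5,r3: IF@4 ID@6 stall=2 (RAW on I2.r3 (WB@8)) EX@9 MEM@10 WB@11
I4 add r2 <- r3,r1: IF@6 ID@9 stall=2 (RAW on I3.r3 (WB@11)) EX@12 MEM@13 WB@14
I5 ld r2 <- r2: IF@9 ID@12 stall=2 (RAW on I4.r2 (WB@14)) EX@15 MEM@16 WB@17

Answer: 17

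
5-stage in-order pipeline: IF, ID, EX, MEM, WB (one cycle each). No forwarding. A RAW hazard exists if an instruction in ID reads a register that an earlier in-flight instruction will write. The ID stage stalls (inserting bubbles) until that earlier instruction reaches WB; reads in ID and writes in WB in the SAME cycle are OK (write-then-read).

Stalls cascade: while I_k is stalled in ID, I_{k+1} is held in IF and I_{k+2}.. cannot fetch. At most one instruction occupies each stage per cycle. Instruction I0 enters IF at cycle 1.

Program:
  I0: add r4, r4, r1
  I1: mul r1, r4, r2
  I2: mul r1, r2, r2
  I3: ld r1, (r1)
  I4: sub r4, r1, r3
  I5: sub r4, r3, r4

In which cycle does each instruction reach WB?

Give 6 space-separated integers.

Answer: 5 8 9 12 15 18

Derivation:
I0 add r4 <- r4,r1: IF@1 ID@2 stall=0 (-) EX@3 MEM@4 WB@5
I1 mul r1 <- r4,r2: IF@2 ID@3 stall=2 (RAW on I0.r4 (WB@5)) EX@6 MEM@7 WB@8
I2 mul r1 <- r2,r2: IF@3 ID@6 stall=0 (-) EX@7 MEM@8 WB@9
I3 ld r1 <- r1: IF@6 ID@7 stall=2 (RAW on I2.r1 (WB@9)) EX@10 MEM@11 WB@12
I4 sub r4 <- r1,r3: IF@7 ID@10 stall=2 (RAW on I3.r1 (WB@12)) EX@13 MEM@14 WB@15
I5 sub r4 <- r3,r4: IF@10 ID@13 stall=2 (RAW on I4.r4 (WB@15)) EX@16 MEM@17 WB@18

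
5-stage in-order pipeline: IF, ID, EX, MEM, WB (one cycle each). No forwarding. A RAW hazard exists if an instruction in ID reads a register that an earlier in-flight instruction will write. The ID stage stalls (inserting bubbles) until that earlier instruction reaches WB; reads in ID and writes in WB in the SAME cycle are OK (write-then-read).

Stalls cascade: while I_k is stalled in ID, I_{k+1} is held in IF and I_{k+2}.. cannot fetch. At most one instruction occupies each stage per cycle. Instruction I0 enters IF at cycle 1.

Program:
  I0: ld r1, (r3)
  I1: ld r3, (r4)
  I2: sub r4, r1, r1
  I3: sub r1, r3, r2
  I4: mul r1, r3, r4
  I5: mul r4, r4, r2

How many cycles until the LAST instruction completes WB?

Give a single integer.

I0 ld r1 <- r3: IF@1 ID@2 stall=0 (-) EX@3 MEM@4 WB@5
I1 ld r3 <- r4: IF@2 ID@3 stall=0 (-) EX@4 MEM@5 WB@6
I2 sub r4 <- r1,r1: IF@3 ID@4 stall=1 (RAW on I0.r1 (WB@5)) EX@6 MEM@7 WB@8
I3 sub r1 <- r3,r2: IF@4 ID@6 stall=0 (-) EX@7 MEM@8 WB@9
I4 mul r1 <- r3,r4: IF@6 ID@7 stall=1 (RAW on I2.r4 (WB@8)) EX@9 MEM@10 WB@11
I5 mul r4 <- r4,r2: IF@7 ID@9 stall=0 (-) EX@10 MEM@11 WB@12

Answer: 12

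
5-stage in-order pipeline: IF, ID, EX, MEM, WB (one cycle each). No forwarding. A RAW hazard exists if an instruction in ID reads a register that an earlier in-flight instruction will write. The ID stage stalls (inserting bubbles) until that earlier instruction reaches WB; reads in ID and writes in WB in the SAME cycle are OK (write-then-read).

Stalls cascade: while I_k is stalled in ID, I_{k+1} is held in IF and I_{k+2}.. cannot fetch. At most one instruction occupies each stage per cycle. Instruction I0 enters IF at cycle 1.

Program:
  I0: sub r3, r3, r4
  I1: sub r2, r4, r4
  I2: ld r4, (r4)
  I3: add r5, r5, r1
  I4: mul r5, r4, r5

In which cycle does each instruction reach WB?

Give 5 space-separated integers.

Answer: 5 6 7 8 11

Derivation:
I0 sub r3 <- r3,r4: IF@1 ID@2 stall=0 (-) EX@3 MEM@4 WB@5
I1 sub r2 <- r4,r4: IF@2 ID@3 stall=0 (-) EX@4 MEM@5 WB@6
I2 ld r4 <- r4: IF@3 ID@4 stall=0 (-) EX@5 MEM@6 WB@7
I3 add r5 <- r5,r1: IF@4 ID@5 stall=0 (-) EX@6 MEM@7 WB@8
I4 mul r5 <- r4,r5: IF@5 ID@6 stall=2 (RAW on I3.r5 (WB@8)) EX@9 MEM@10 WB@11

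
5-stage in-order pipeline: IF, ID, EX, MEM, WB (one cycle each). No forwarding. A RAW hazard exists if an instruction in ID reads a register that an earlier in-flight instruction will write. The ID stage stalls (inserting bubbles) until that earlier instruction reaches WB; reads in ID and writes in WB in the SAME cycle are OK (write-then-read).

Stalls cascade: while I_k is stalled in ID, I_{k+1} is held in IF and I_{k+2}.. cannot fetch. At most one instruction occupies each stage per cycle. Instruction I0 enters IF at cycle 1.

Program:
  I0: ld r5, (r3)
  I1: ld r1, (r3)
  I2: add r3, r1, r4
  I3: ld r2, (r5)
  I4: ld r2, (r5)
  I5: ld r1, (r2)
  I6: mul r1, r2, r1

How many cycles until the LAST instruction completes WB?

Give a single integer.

I0 ld r5 <- r3: IF@1 ID@2 stall=0 (-) EX@3 MEM@4 WB@5
I1 ld r1 <- r3: IF@2 ID@3 stall=0 (-) EX@4 MEM@5 WB@6
I2 add r3 <- r1,r4: IF@3 ID@4 stall=2 (RAW on I1.r1 (WB@6)) EX@7 MEM@8 WB@9
I3 ld r2 <- r5: IF@4 ID@7 stall=0 (-) EX@8 MEM@9 WB@10
I4 ld r2 <- r5: IF@7 ID@8 stall=0 (-) EX@9 MEM@10 WB@11
I5 ld r1 <- r2: IF@8 ID@9 stall=2 (RAW on I4.r2 (WB@11)) EX@12 MEM@13 WB@14
I6 mul r1 <- r2,r1: IF@9 ID@12 stall=2 (RAW on I5.r1 (WB@14)) EX@15 MEM@16 WB@17

Answer: 17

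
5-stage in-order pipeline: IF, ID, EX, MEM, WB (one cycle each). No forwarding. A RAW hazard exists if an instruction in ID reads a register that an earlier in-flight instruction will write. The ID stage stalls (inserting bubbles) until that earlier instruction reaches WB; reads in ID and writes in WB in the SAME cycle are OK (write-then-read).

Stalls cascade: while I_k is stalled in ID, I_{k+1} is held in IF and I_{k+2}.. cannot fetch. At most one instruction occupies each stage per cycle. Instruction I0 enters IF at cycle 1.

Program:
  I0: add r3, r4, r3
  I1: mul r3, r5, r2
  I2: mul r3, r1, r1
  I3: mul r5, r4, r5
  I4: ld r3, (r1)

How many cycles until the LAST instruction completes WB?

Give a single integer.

Answer: 9

Derivation:
I0 add r3 <- r4,r3: IF@1 ID@2 stall=0 (-) EX@3 MEM@4 WB@5
I1 mul r3 <- r5,r2: IF@2 ID@3 stall=0 (-) EX@4 MEM@5 WB@6
I2 mul r3 <- r1,r1: IF@3 ID@4 stall=0 (-) EX@5 MEM@6 WB@7
I3 mul r5 <- r4,r5: IF@4 ID@5 stall=0 (-) EX@6 MEM@7 WB@8
I4 ld r3 <- r1: IF@5 ID@6 stall=0 (-) EX@7 MEM@8 WB@9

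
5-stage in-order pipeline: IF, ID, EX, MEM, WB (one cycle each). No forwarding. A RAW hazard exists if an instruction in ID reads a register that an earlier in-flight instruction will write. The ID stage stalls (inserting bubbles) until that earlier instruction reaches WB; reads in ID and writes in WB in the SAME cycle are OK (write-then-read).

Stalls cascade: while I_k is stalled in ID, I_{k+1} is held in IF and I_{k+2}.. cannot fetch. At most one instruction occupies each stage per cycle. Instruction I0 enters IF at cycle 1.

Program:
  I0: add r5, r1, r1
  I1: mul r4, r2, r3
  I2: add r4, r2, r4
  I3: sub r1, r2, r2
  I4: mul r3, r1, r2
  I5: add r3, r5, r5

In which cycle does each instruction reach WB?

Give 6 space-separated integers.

I0 add r5 <- r1,r1: IF@1 ID@2 stall=0 (-) EX@3 MEM@4 WB@5
I1 mul r4 <- r2,r3: IF@2 ID@3 stall=0 (-) EX@4 MEM@5 WB@6
I2 add r4 <- r2,r4: IF@3 ID@4 stall=2 (RAW on I1.r4 (WB@6)) EX@7 MEM@8 WB@9
I3 sub r1 <- r2,r2: IF@4 ID@7 stall=0 (-) EX@8 MEM@9 WB@10
I4 mul r3 <- r1,r2: IF@7 ID@8 stall=2 (RAW on I3.r1 (WB@10)) EX@11 MEM@12 WB@13
I5 add r3 <- r5,r5: IF@8 ID@11 stall=0 (-) EX@12 MEM@13 WB@14

Answer: 5 6 9 10 13 14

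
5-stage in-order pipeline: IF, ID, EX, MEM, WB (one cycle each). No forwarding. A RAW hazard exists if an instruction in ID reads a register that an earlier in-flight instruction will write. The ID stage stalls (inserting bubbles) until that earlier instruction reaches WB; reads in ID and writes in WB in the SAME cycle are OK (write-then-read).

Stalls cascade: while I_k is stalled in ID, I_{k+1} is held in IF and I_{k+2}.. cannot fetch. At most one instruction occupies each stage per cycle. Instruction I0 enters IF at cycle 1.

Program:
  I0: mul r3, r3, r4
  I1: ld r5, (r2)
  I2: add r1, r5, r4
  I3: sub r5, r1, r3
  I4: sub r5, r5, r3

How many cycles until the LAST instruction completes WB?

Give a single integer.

I0 mul r3 <- r3,r4: IF@1 ID@2 stall=0 (-) EX@3 MEM@4 WB@5
I1 ld r5 <- r2: IF@2 ID@3 stall=0 (-) EX@4 MEM@5 WB@6
I2 add r1 <- r5,r4: IF@3 ID@4 stall=2 (RAW on I1.r5 (WB@6)) EX@7 MEM@8 WB@9
I3 sub r5 <- r1,r3: IF@4 ID@7 stall=2 (RAW on I2.r1 (WB@9)) EX@10 MEM@11 WB@12
I4 sub r5 <- r5,r3: IF@7 ID@10 stall=2 (RAW on I3.r5 (WB@12)) EX@13 MEM@14 WB@15

Answer: 15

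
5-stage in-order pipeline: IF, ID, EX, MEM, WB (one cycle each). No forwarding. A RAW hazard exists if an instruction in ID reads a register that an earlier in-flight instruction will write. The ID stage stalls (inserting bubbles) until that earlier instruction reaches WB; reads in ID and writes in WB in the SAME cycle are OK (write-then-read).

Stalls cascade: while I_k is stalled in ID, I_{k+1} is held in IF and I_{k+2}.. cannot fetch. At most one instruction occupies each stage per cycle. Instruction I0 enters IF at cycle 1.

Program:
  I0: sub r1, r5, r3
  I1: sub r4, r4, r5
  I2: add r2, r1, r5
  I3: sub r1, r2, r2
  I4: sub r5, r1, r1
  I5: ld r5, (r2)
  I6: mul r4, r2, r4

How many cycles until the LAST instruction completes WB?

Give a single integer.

Answer: 16

Derivation:
I0 sub r1 <- r5,r3: IF@1 ID@2 stall=0 (-) EX@3 MEM@4 WB@5
I1 sub r4 <- r4,r5: IF@2 ID@3 stall=0 (-) EX@4 MEM@5 WB@6
I2 add r2 <- r1,r5: IF@3 ID@4 stall=1 (RAW on I0.r1 (WB@5)) EX@6 MEM@7 WB@8
I3 sub r1 <- r2,r2: IF@4 ID@6 stall=2 (RAW on I2.r2 (WB@8)) EX@9 MEM@10 WB@11
I4 sub r5 <- r1,r1: IF@6 ID@9 stall=2 (RAW on I3.r1 (WB@11)) EX@12 MEM@13 WB@14
I5 ld r5 <- r2: IF@9 ID@12 stall=0 (-) EX@13 MEM@14 WB@15
I6 mul r4 <- r2,r4: IF@12 ID@13 stall=0 (-) EX@14 MEM@15 WB@16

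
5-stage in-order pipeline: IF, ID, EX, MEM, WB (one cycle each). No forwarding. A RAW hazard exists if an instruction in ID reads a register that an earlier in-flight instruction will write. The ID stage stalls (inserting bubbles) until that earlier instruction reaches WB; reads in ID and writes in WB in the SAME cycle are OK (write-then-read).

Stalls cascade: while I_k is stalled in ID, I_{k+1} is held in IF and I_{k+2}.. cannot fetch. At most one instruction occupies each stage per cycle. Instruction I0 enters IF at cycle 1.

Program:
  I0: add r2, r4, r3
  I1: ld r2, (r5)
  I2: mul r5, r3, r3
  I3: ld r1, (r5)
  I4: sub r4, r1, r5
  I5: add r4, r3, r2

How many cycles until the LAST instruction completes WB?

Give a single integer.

I0 add r2 <- r4,r3: IF@1 ID@2 stall=0 (-) EX@3 MEM@4 WB@5
I1 ld r2 <- r5: IF@2 ID@3 stall=0 (-) EX@4 MEM@5 WB@6
I2 mul r5 <- r3,r3: IF@3 ID@4 stall=0 (-) EX@5 MEM@6 WB@7
I3 ld r1 <- r5: IF@4 ID@5 stall=2 (RAW on I2.r5 (WB@7)) EX@8 MEM@9 WB@10
I4 sub r4 <- r1,r5: IF@5 ID@8 stall=2 (RAW on I3.r1 (WB@10)) EX@11 MEM@12 WB@13
I5 add r4 <- r3,r2: IF@8 ID@11 stall=0 (-) EX@12 MEM@13 WB@14

Answer: 14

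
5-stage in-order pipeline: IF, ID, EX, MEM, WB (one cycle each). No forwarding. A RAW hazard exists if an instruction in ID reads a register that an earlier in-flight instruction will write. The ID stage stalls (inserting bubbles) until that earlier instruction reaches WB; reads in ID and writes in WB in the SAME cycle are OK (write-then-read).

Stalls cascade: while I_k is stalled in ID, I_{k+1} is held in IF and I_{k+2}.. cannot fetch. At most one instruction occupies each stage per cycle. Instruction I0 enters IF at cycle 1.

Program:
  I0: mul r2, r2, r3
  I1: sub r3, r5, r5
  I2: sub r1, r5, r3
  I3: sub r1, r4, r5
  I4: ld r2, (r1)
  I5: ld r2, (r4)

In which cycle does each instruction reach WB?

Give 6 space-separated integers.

Answer: 5 6 9 10 13 14

Derivation:
I0 mul r2 <- r2,r3: IF@1 ID@2 stall=0 (-) EX@3 MEM@4 WB@5
I1 sub r3 <- r5,r5: IF@2 ID@3 stall=0 (-) EX@4 MEM@5 WB@6
I2 sub r1 <- r5,r3: IF@3 ID@4 stall=2 (RAW on I1.r3 (WB@6)) EX@7 MEM@8 WB@9
I3 sub r1 <- r4,r5: IF@4 ID@7 stall=0 (-) EX@8 MEM@9 WB@10
I4 ld r2 <- r1: IF@7 ID@8 stall=2 (RAW on I3.r1 (WB@10)) EX@11 MEM@12 WB@13
I5 ld r2 <- r4: IF@8 ID@11 stall=0 (-) EX@12 MEM@13 WB@14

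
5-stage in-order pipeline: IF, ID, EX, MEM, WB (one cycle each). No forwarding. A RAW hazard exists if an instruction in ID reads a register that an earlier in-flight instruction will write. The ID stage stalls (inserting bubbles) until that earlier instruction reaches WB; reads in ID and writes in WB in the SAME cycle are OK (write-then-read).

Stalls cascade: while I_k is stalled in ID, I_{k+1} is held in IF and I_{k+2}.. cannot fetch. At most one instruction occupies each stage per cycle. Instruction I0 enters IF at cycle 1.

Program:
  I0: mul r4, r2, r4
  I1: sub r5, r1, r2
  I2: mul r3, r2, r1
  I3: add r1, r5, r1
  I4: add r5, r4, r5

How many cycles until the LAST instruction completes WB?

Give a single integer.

I0 mul r4 <- r2,r4: IF@1 ID@2 stall=0 (-) EX@3 MEM@4 WB@5
I1 sub r5 <- r1,r2: IF@2 ID@3 stall=0 (-) EX@4 MEM@5 WB@6
I2 mul r3 <- r2,r1: IF@3 ID@4 stall=0 (-) EX@5 MEM@6 WB@7
I3 add r1 <- r5,r1: IF@4 ID@5 stall=1 (RAW on I1.r5 (WB@6)) EX@7 MEM@8 WB@9
I4 add r5 <- r4,r5: IF@5 ID@7 stall=0 (-) EX@8 MEM@9 WB@10

Answer: 10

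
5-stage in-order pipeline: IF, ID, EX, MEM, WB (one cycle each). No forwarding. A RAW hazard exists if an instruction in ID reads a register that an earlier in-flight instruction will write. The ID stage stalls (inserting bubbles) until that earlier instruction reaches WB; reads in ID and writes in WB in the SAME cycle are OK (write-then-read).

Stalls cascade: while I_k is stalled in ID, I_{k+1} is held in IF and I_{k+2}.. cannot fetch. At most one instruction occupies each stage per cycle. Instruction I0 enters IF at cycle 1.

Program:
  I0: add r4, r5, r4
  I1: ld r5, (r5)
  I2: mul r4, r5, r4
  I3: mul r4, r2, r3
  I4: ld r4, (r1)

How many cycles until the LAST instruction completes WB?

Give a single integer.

I0 add r4 <- r5,r4: IF@1 ID@2 stall=0 (-) EX@3 MEM@4 WB@5
I1 ld r5 <- r5: IF@2 ID@3 stall=0 (-) EX@4 MEM@5 WB@6
I2 mul r4 <- r5,r4: IF@3 ID@4 stall=2 (RAW on I1.r5 (WB@6)) EX@7 MEM@8 WB@9
I3 mul r4 <- r2,r3: IF@4 ID@7 stall=0 (-) EX@8 MEM@9 WB@10
I4 ld r4 <- r1: IF@7 ID@8 stall=0 (-) EX@9 MEM@10 WB@11

Answer: 11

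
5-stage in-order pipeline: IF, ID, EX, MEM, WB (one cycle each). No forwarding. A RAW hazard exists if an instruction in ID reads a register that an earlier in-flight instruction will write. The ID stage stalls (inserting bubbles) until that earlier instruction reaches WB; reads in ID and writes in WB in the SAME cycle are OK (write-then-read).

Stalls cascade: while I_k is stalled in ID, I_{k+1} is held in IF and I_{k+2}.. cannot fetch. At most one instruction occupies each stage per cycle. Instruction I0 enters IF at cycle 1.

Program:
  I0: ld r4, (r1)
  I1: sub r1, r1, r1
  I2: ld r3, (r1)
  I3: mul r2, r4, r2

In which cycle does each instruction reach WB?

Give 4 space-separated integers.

I0 ld r4 <- r1: IF@1 ID@2 stall=0 (-) EX@3 MEM@4 WB@5
I1 sub r1 <- r1,r1: IF@2 ID@3 stall=0 (-) EX@4 MEM@5 WB@6
I2 ld r3 <- r1: IF@3 ID@4 stall=2 (RAW on I1.r1 (WB@6)) EX@7 MEM@8 WB@9
I3 mul r2 <- r4,r2: IF@4 ID@7 stall=0 (-) EX@8 MEM@9 WB@10

Answer: 5 6 9 10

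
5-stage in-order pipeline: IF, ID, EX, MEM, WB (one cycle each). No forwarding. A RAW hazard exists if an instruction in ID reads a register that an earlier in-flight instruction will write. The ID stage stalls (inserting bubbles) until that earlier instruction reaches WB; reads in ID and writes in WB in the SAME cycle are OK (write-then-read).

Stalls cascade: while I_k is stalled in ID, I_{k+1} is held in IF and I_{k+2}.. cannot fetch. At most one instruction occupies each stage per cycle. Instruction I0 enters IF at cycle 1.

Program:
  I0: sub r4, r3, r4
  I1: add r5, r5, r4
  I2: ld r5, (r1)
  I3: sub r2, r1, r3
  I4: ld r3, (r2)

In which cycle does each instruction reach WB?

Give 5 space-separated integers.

Answer: 5 8 9 10 13

Derivation:
I0 sub r4 <- r3,r4: IF@1 ID@2 stall=0 (-) EX@3 MEM@4 WB@5
I1 add r5 <- r5,r4: IF@2 ID@3 stall=2 (RAW on I0.r4 (WB@5)) EX@6 MEM@7 WB@8
I2 ld r5 <- r1: IF@3 ID@6 stall=0 (-) EX@7 MEM@8 WB@9
I3 sub r2 <- r1,r3: IF@6 ID@7 stall=0 (-) EX@8 MEM@9 WB@10
I4 ld r3 <- r2: IF@7 ID@8 stall=2 (RAW on I3.r2 (WB@10)) EX@11 MEM@12 WB@13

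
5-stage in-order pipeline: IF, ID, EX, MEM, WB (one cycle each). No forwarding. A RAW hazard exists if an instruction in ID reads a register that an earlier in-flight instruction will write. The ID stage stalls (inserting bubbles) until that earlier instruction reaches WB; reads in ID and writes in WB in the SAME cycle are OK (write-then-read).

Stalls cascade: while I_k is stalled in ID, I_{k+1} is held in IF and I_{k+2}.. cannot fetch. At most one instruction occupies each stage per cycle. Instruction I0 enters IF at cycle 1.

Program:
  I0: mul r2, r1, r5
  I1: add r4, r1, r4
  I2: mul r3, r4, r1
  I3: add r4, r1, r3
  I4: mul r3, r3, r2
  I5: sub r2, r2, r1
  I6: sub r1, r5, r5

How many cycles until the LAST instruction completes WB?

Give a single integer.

I0 mul r2 <- r1,r5: IF@1 ID@2 stall=0 (-) EX@3 MEM@4 WB@5
I1 add r4 <- r1,r4: IF@2 ID@3 stall=0 (-) EX@4 MEM@5 WB@6
I2 mul r3 <- r4,r1: IF@3 ID@4 stall=2 (RAW on I1.r4 (WB@6)) EX@7 MEM@8 WB@9
I3 add r4 <- r1,r3: IF@4 ID@7 stall=2 (RAW on I2.r3 (WB@9)) EX@10 MEM@11 WB@12
I4 mul r3 <- r3,r2: IF@7 ID@10 stall=0 (-) EX@11 MEM@12 WB@13
I5 sub r2 <- r2,r1: IF@10 ID@11 stall=0 (-) EX@12 MEM@13 WB@14
I6 sub r1 <- r5,r5: IF@11 ID@12 stall=0 (-) EX@13 MEM@14 WB@15

Answer: 15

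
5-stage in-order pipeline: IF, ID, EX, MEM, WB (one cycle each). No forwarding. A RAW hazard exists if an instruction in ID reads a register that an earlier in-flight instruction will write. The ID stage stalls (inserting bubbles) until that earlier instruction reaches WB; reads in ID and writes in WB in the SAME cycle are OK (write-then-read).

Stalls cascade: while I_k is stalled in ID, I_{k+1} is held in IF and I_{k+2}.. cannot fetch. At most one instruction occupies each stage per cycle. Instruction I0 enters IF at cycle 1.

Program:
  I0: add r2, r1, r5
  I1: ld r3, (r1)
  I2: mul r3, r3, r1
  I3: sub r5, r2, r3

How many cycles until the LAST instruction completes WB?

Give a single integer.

I0 add r2 <- r1,r5: IF@1 ID@2 stall=0 (-) EX@3 MEM@4 WB@5
I1 ld r3 <- r1: IF@2 ID@3 stall=0 (-) EX@4 MEM@5 WB@6
I2 mul r3 <- r3,r1: IF@3 ID@4 stall=2 (RAW on I1.r3 (WB@6)) EX@7 MEM@8 WB@9
I3 sub r5 <- r2,r3: IF@4 ID@7 stall=2 (RAW on I2.r3 (WB@9)) EX@10 MEM@11 WB@12

Answer: 12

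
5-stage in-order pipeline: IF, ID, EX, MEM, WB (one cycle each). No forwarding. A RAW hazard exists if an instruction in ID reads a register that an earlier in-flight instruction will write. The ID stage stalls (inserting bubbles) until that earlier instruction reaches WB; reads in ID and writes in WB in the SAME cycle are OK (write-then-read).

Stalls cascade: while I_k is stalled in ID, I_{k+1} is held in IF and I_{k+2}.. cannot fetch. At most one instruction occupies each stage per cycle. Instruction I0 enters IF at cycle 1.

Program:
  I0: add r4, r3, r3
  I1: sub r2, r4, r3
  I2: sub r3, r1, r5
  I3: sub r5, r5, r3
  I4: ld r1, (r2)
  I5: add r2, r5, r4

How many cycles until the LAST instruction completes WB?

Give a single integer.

Answer: 15

Derivation:
I0 add r4 <- r3,r3: IF@1 ID@2 stall=0 (-) EX@3 MEM@4 WB@5
I1 sub r2 <- r4,r3: IF@2 ID@3 stall=2 (RAW on I0.r4 (WB@5)) EX@6 MEM@7 WB@8
I2 sub r3 <- r1,r5: IF@3 ID@6 stall=0 (-) EX@7 MEM@8 WB@9
I3 sub r5 <- r5,r3: IF@6 ID@7 stall=2 (RAW on I2.r3 (WB@9)) EX@10 MEM@11 WB@12
I4 ld r1 <- r2: IF@7 ID@10 stall=0 (-) EX@11 MEM@12 WB@13
I5 add r2 <- r5,r4: IF@10 ID@11 stall=1 (RAW on I3.r5 (WB@12)) EX@13 MEM@14 WB@15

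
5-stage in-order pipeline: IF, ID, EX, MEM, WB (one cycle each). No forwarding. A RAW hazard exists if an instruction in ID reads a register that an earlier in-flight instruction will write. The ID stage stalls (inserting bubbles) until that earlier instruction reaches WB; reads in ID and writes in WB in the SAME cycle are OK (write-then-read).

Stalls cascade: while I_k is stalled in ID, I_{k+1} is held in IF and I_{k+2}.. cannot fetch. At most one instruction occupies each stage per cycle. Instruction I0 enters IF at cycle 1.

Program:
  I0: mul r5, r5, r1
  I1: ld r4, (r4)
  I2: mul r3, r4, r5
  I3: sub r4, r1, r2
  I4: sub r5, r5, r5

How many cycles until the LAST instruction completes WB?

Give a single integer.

Answer: 11

Derivation:
I0 mul r5 <- r5,r1: IF@1 ID@2 stall=0 (-) EX@3 MEM@4 WB@5
I1 ld r4 <- r4: IF@2 ID@3 stall=0 (-) EX@4 MEM@5 WB@6
I2 mul r3 <- r4,r5: IF@3 ID@4 stall=2 (RAW on I1.r4 (WB@6)) EX@7 MEM@8 WB@9
I3 sub r4 <- r1,r2: IF@4 ID@7 stall=0 (-) EX@8 MEM@9 WB@10
I4 sub r5 <- r5,r5: IF@7 ID@8 stall=0 (-) EX@9 MEM@10 WB@11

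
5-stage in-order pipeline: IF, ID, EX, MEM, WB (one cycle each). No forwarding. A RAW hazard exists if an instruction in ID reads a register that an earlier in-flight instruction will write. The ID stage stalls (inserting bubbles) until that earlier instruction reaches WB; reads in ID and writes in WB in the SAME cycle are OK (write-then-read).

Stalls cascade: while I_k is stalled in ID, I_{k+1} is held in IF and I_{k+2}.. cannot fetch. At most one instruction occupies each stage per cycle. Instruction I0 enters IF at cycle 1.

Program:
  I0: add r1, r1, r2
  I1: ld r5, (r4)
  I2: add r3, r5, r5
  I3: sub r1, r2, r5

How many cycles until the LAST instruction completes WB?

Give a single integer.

Answer: 10

Derivation:
I0 add r1 <- r1,r2: IF@1 ID@2 stall=0 (-) EX@3 MEM@4 WB@5
I1 ld r5 <- r4: IF@2 ID@3 stall=0 (-) EX@4 MEM@5 WB@6
I2 add r3 <- r5,r5: IF@3 ID@4 stall=2 (RAW on I1.r5 (WB@6)) EX@7 MEM@8 WB@9
I3 sub r1 <- r2,r5: IF@4 ID@7 stall=0 (-) EX@8 MEM@9 WB@10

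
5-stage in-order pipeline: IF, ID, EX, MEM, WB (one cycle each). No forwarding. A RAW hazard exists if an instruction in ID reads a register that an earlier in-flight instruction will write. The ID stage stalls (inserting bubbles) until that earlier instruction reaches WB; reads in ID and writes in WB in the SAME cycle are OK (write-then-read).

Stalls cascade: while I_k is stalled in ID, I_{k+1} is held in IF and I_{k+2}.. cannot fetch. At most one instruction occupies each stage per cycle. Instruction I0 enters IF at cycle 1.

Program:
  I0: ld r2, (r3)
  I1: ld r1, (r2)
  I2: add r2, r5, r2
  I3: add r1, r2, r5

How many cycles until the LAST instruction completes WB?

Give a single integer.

Answer: 12

Derivation:
I0 ld r2 <- r3: IF@1 ID@2 stall=0 (-) EX@3 MEM@4 WB@5
I1 ld r1 <- r2: IF@2 ID@3 stall=2 (RAW on I0.r2 (WB@5)) EX@6 MEM@7 WB@8
I2 add r2 <- r5,r2: IF@3 ID@6 stall=0 (-) EX@7 MEM@8 WB@9
I3 add r1 <- r2,r5: IF@6 ID@7 stall=2 (RAW on I2.r2 (WB@9)) EX@10 MEM@11 WB@12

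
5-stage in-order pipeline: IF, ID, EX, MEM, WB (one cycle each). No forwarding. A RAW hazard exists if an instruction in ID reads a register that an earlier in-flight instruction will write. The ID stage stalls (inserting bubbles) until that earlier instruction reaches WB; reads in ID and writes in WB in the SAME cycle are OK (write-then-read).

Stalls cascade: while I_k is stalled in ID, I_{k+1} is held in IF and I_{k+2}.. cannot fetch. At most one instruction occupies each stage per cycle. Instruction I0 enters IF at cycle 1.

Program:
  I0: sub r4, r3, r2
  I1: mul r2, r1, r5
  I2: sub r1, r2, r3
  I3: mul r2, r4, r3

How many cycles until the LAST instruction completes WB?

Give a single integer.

I0 sub r4 <- r3,r2: IF@1 ID@2 stall=0 (-) EX@3 MEM@4 WB@5
I1 mul r2 <- r1,r5: IF@2 ID@3 stall=0 (-) EX@4 MEM@5 WB@6
I2 sub r1 <- r2,r3: IF@3 ID@4 stall=2 (RAW on I1.r2 (WB@6)) EX@7 MEM@8 WB@9
I3 mul r2 <- r4,r3: IF@4 ID@7 stall=0 (-) EX@8 MEM@9 WB@10

Answer: 10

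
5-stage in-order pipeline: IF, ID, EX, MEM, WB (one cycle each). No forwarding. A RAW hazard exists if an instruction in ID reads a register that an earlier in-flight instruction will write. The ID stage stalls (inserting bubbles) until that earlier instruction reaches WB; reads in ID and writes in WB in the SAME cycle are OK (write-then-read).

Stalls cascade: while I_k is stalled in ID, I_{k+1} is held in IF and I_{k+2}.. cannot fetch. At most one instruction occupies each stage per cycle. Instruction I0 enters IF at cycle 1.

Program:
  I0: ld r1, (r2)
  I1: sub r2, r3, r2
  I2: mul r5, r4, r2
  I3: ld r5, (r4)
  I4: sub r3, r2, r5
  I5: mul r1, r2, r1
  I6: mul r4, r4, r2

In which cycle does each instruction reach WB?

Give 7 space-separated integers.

I0 ld r1 <- r2: IF@1 ID@2 stall=0 (-) EX@3 MEM@4 WB@5
I1 sub r2 <- r3,r2: IF@2 ID@3 stall=0 (-) EX@4 MEM@5 WB@6
I2 mul r5 <- r4,r2: IF@3 ID@4 stall=2 (RAW on I1.r2 (WB@6)) EX@7 MEM@8 WB@9
I3 ld r5 <- r4: IF@4 ID@7 stall=0 (-) EX@8 MEM@9 WB@10
I4 sub r3 <- r2,r5: IF@7 ID@8 stall=2 (RAW on I3.r5 (WB@10)) EX@11 MEM@12 WB@13
I5 mul r1 <- r2,r1: IF@8 ID@11 stall=0 (-) EX@12 MEM@13 WB@14
I6 mul r4 <- r4,r2: IF@11 ID@12 stall=0 (-) EX@13 MEM@14 WB@15

Answer: 5 6 9 10 13 14 15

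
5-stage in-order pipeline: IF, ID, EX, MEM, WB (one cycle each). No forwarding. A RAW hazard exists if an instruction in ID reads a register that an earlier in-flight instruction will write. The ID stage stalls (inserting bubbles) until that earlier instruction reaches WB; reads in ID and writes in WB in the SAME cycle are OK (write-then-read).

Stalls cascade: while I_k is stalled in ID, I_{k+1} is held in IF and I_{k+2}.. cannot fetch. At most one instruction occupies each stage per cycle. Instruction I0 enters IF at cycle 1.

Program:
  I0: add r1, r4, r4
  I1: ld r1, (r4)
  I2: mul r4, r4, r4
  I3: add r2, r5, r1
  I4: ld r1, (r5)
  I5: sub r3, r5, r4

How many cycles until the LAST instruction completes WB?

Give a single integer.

I0 add r1 <- r4,r4: IF@1 ID@2 stall=0 (-) EX@3 MEM@4 WB@5
I1 ld r1 <- r4: IF@2 ID@3 stall=0 (-) EX@4 MEM@5 WB@6
I2 mul r4 <- r4,r4: IF@3 ID@4 stall=0 (-) EX@5 MEM@6 WB@7
I3 add r2 <- r5,r1: IF@4 ID@5 stall=1 (RAW on I1.r1 (WB@6)) EX@7 MEM@8 WB@9
I4 ld r1 <- r5: IF@5 ID@7 stall=0 (-) EX@8 MEM@9 WB@10
I5 sub r3 <- r5,r4: IF@7 ID@8 stall=0 (-) EX@9 MEM@10 WB@11

Answer: 11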